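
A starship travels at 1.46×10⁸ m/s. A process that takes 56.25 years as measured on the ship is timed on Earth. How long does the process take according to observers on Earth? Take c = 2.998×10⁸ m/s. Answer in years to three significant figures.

Δt = 64.4 years

β = 1.46×10⁸/2.998×10⁸ = 0.4870; γ = 1/√(1 − 0.4870²) = 1.145
The interval measured on the ship is the proper time (both events occur at the same place in that frame); the lab-frame interval is Δt = γτ = 1.145 × 56.25 years.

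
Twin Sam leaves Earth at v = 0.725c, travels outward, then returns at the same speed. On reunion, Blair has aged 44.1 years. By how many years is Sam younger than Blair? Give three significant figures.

γ = 1/√(1 − 0.725²) = 1/√0.4744 = 1.452
Sam's elapsed proper time: τ = 44.1/1.452 = 30.37 years.
Age gap = Δt − τ = 44.1 − 30.37 years.

Δt − τ = 13.7 years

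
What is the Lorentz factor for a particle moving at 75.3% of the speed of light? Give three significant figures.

β = 0.753; γ = 1/√(1 − 0.753²) = 1/√0.4330 = 1.520

γ = 1.52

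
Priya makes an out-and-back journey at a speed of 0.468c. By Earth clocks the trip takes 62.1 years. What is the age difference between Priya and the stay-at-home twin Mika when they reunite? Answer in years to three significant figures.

Δt − τ = 7.22 years

γ = 1/√(1 − 0.468²) = 1/√0.7810 = 1.132
Priya's elapsed proper time: τ = 62.1/1.132 = 54.88 years.
Age gap = Δt − τ = 62.1 − 54.88 years.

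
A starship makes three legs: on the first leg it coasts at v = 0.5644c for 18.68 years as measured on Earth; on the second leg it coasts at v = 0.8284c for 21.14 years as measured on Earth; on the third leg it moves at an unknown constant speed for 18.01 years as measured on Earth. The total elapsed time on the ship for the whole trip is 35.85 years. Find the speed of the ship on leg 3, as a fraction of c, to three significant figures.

Leg 1: γ = 1/√(1 − 0.5644²) = 1/√0.6815 = 1.211; τ_1 = 18.68/1.211 = 15.42 years.
Leg 2: γ = 1/√(1 − 0.8284²) = 1/√0.3138 = 1.785; τ_2 = 21.14/1.785 = 11.84 years.
Leg 3: speed unknown; τ_3 = 18.01/γ_3.
Total proper time: 15.42 + 11.84 + τ_3 = 35.85, so τ_3 = 35.85 − 27.26 = 8.588 years.
γ_3 = 18.01/8.588 = 2.097; β = √(1 − 1/γ²) = √0.7726.

β = 0.879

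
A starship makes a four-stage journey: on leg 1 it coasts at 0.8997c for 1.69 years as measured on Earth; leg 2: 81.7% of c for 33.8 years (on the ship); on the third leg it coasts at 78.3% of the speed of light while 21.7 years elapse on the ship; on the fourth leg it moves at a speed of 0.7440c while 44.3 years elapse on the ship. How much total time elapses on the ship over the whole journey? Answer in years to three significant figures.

τ = 101 years

Leg 1: γ = 1/√(1 − 0.8997²) = 1/√0.1905 = 2.291; τ_1 = 1.69/2.291 = 0.7377 years.
Leg 2: 33.8 years is already measured on the ship.
Leg 3: 21.7 years is already measured on the ship.
Leg 4: 44.3 years is already measured on the ship.
Total: 0.7377 + 33.80 + 21.70 + 44.30 years.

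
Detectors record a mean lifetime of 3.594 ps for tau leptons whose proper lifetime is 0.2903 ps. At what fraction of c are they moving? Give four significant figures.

β = 0.9967

γ = Δt/τ₀ = 3.594/0.2903 = 12.38
β = √(1 − 1/γ²) = √(1 − 0.006524) = √0.9935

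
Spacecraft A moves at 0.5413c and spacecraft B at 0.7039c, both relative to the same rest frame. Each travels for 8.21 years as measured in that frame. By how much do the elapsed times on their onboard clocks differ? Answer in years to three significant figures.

A: γ = 1/√(1 − 0.5413²) = 1/√0.7070 = 1.189; τ_A = 8.21/1.189 = 6.903 years.
B: γ = 1/√(1 − 0.7039²) = 1/√0.5045 = 1.408; τ_B = 8.21/1.408 = 5.832 years.

|τ_A − τ_B| = 1.07 years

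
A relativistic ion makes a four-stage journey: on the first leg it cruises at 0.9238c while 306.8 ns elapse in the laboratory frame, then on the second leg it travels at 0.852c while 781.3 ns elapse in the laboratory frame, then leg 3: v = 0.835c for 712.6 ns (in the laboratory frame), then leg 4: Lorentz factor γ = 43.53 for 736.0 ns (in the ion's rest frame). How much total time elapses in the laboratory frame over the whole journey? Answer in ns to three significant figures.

Δt = 3.38×10⁴ ns

Leg 1: 306.8 ns is already measured in the laboratory frame.
Leg 2: 781.3 ns is already measured in the laboratory frame.
Leg 3: 712.6 ns is already measured in the laboratory frame.
Leg 4: γ = 43.53; Δt_4 = 43.53 × 736.0 = 3.204×10⁴ ns.
Total: 306.8 + 781.3 + 712.6 + 3.204×10⁴ ns.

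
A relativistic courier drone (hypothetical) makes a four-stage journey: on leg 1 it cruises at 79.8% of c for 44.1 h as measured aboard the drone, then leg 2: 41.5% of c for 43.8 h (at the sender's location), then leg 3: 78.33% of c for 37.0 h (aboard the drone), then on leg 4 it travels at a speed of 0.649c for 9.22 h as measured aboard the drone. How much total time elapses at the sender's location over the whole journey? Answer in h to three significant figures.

Leg 1: β = 0.798; γ = 1/√(1 − 0.798²) = 1/√0.3632 = 1.659; Δt_1 = 1.659 × 44.1 = 73.18 h.
Leg 2: 43.8 h is already measured at the sender's location.
Leg 3: β = 0.7833; γ = 1/√(1 − 0.7833²) = 1/√0.3864 = 1.609; Δt_3 = 1.609 × 37.0 = 59.52 h.
Leg 4: γ = 1/√(1 − 0.649²) = 1/√0.5788 = 1.314; Δt_4 = 1.314 × 9.22 = 12.12 h.
Total: 73.18 + 43.80 + 59.52 + 12.12 h.

Δt = 189 h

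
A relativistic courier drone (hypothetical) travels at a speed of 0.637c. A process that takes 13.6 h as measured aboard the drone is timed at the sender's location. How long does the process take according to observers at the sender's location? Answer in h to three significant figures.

Δt = 17.6 h

γ = 1/√(1 − 0.637²) = 1/√0.5942 = 1.297
The interval measured aboard the drone is the proper time (both events occur at the same place in that frame); the lab-frame interval is Δt = γτ = 1.297 × 13.6 h.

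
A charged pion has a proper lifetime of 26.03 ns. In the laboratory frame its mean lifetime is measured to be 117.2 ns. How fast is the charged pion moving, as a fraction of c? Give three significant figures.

γ = Δt/τ₀ = 117.2/26.03 = 4.502
β = √(1 − 1/γ²) = √(1 − 0.04933) = √0.9507

β = 0.975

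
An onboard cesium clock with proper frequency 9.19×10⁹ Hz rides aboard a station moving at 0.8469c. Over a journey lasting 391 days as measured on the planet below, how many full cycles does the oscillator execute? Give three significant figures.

γ = 1/√(1 − 0.8469²) = 1/√0.2828 = 1.881
The oscillator's own cycle count is N = f × τ where τ is the proper time aboard the station. τ = Δt/γ = 391/1.881 = 207.9 days = 1.796×10⁷ s.
N = 9.19×10⁹ × 1.796×10⁷ = 1.651×10¹⁷.

N = 1.65×10¹⁷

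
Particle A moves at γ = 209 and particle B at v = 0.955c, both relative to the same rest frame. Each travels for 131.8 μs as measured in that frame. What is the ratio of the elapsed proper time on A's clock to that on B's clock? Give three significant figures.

A: γ = 209. B: γ = 1/√(1 − 0.955²) = 1/√0.08798 = 3.371.
τ_A/τ_B = γ_B/γ_A = 3.371/209.0 = 0.01613, so τ_A/τ_B = 0.01613.

τ_A/τ_B = 0.0161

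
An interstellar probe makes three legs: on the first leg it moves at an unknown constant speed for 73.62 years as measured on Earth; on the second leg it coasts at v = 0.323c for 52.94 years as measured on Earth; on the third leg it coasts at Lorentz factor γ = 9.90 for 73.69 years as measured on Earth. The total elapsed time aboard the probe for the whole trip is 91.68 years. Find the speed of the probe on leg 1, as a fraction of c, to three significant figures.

β = 0.886

Leg 1: speed unknown; τ_1 = 73.62/γ_1.
Leg 2: γ = 1/√(1 − 0.323²) = 1/√0.8957 = 1.057; τ_2 = 52.94/1.057 = 50.10 years.
Leg 3: γ = 9.90; τ_3 = 73.69/9.900 = 7.443 years.
Total proper time: τ_1 + 50.10 + 7.443 = 91.68, so τ_1 = 91.68 − 57.55 = 34.13 years.
γ_1 = 73.62/34.13 = 2.157; β = √(1 − 1/γ²) = √0.7850.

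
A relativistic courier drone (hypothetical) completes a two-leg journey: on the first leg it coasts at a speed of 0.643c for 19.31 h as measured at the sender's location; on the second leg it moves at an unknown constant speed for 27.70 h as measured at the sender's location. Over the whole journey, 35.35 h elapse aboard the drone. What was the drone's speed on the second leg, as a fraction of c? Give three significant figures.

β = 0.670

Leg 1: γ = 1/√(1 − 0.643²) = 1/√0.5866 = 1.306; τ_1 = 19.31/1.306 = 14.79 h.
Leg 2: speed unknown; τ_2 = 27.70/γ_2.
Total proper time: 14.79 + τ_2 = 35.35, so τ_2 = 35.35 − 14.79 = 20.56 h.
γ_2 = 27.70/20.56 = 1.347; β = √(1 − 1/γ²) = √0.4490.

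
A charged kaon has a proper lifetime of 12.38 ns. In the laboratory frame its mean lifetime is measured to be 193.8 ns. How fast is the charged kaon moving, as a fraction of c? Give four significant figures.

v = 0.9980c

γ = Δt/τ₀ = 193.8/12.38 = 15.65
β = √(1 − 1/γ²) = √(1 − 0.004081) = √0.9959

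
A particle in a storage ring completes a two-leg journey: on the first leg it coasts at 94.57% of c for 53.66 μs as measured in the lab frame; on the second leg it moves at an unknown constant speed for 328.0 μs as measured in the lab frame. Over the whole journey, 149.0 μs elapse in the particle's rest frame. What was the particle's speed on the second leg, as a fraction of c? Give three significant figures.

β = 0.916

Leg 1: β = 0.9457; γ = 1/√(1 − 0.9457²) = 1/√0.1057 = 3.077; τ_1 = 53.66/3.077 = 17.44 μs.
Leg 2: speed unknown; τ_2 = 328.0/γ_2.
Total proper time: 17.44 + τ_2 = 149.0, so τ_2 = 149.0 − 17.44 = 131.6 μs.
γ_2 = 328.0/131.6 = 2.493; β = √(1 − 1/γ²) = √0.8391.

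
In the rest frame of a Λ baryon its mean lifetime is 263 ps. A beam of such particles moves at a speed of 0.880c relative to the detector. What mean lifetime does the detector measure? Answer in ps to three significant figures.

γ = 1/√(1 − 0.880²) = 1/√0.2256 = 2.105
The rest-frame lifetime is the proper time; the lab measures the dilated interval Δt = γτ₀ = 2.105 × 263 ps.

Δt = 554 ps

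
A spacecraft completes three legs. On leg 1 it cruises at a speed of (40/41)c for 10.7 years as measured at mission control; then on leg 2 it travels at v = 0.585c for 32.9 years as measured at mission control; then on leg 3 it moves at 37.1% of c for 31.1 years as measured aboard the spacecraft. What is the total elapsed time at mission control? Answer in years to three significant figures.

Leg 1: 10.7 years is already measured at mission control.
Leg 2: 32.9 years is already measured at mission control.
Leg 3: β = 0.371; γ = 1/√(1 − 0.371²) = 1/√0.8624 = 1.077; Δt_3 = 1.077 × 31.1 = 33.49 years.
Total: 10.70 + 32.90 + 33.49 years.

Δt = 77.1 years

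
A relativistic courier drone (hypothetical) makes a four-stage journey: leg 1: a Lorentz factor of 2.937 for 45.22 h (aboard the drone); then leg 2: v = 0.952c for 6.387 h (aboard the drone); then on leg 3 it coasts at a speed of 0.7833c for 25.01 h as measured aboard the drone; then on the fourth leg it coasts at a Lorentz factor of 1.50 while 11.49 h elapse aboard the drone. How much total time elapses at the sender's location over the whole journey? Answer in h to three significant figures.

Δt = 211 h

Leg 1: γ = 2.937; Δt_1 = 2.937 × 45.22 = 132.8 h.
Leg 2: γ = 1/√(1 − 0.952²) = 1/√0.09370 = 3.267; Δt_2 = 3.267 × 6.387 = 20.87 h.
Leg 3: γ = 1/√(1 − 0.7833²) = 1/√0.3864 = 1.609; Δt_3 = 1.609 × 25.01 = 40.23 h.
Leg 4: γ = 1.50; Δt_4 = 1.500 × 11.49 = 17.23 h.
Total: 132.8 + 20.87 + 40.23 + 17.23 h.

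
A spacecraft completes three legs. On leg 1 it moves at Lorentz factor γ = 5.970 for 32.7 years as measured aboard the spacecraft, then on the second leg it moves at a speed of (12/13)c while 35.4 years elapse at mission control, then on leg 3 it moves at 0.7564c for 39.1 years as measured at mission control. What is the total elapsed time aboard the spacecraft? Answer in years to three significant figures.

τ = 71.9 years

Leg 1: 32.7 years is already measured aboard the spacecraft.
Leg 2: γ = 1/√(1 − (12/13)²) = 13/5 = 2.600; τ_2 = 35.4/2.600 = 13.62 years.
Leg 3: γ = 1/√(1 − 0.7564²) = 1/√0.4279 = 1.529; τ_3 = 39.1/1.529 = 25.58 years.
Total: 32.70 + 13.62 + 25.58 years.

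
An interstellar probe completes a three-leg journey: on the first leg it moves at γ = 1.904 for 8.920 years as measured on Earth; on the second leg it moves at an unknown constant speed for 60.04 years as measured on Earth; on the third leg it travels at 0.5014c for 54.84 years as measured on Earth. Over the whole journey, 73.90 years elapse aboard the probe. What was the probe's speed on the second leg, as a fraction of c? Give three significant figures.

β = 0.932

Leg 1: γ = 1.904; τ_1 = 8.920/1.904 = 4.685 years.
Leg 2: speed unknown; τ_2 = 60.04/γ_2.
Leg 3: γ = 1/√(1 − 0.5014²) = 1/√0.7486 = 1.156; τ_3 = 54.84/1.156 = 47.45 years.
Total proper time: 4.685 + τ_2 + 47.45 = 73.90, so τ_2 = 73.90 − 52.13 = 21.77 years.
γ_2 = 60.04/21.77 = 2.758; β = √(1 − 1/γ²) = √0.8686.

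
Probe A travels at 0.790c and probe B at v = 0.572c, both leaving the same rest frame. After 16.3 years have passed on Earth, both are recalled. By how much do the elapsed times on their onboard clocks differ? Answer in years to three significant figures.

A: γ = 1/√(1 − 0.790²) = 1/√0.3759 = 1.631; τ_A = 16.3/1.631 = 9.994 years.
B: γ = 1/√(1 − 0.572²) = 1/√0.6728 = 1.219; τ_B = 16.3/1.219 = 13.37 years.

|τ_A − τ_B| = 3.38 years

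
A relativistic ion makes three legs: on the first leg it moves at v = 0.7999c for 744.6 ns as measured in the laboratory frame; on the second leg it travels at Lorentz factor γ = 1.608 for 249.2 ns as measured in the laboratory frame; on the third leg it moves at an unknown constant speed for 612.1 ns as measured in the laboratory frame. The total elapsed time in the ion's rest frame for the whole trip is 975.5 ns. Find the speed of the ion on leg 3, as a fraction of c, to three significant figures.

β = 0.792

Leg 1: γ = 1/√(1 − 0.7999²) = 1/√0.3602 = 1.666; τ_1 = 744.6/1.666 = 446.9 ns.
Leg 2: γ = 1.608; τ_2 = 249.2/1.608 = 155.0 ns.
Leg 3: speed unknown; τ_3 = 612.1/γ_3.
Total proper time: 446.9 + 155.0 + τ_3 = 975.5, so τ_3 = 975.5 − 601.8 = 373.7 ns.
γ_3 = 612.1/373.7 = 1.638; β = √(1 − 1/γ²) = √0.6273.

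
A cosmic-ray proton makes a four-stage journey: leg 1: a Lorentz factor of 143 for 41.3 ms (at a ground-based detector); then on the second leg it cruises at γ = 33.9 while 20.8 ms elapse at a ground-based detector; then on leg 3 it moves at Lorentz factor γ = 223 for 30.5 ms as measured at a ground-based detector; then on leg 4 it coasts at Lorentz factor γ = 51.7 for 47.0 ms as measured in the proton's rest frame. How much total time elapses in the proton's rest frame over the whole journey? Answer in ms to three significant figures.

τ = 48.0 ms

Leg 1: γ = 143; τ_1 = 41.3/143.0 = 0.2888 ms.
Leg 2: γ = 33.9; τ_2 = 20.8/33.90 = 0.6136 ms.
Leg 3: γ = 223; τ_3 = 30.5/223.0 = 0.1368 ms.
Leg 4: 47.0 ms is already measured in the proton's rest frame.
Total: 0.2888 + 0.6136 + 0.1368 + 47.00 ms.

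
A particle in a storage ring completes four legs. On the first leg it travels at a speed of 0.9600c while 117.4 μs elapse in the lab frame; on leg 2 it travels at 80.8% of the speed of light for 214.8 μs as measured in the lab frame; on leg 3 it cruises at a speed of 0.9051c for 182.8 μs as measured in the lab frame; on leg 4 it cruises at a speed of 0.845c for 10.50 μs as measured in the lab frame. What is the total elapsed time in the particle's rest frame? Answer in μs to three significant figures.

τ = 243 μs

Leg 1: γ = 1/√(1 − 0.9600²) = 1/√0.07840 = 3.571; τ_1 = 117.4/3.571 = 32.87 μs.
Leg 2: β = 0.808; γ = 1/√(1 − 0.808²) = 1/√0.3471 = 1.697; τ_2 = 214.8/1.697 = 126.6 μs.
Leg 3: γ = 1/√(1 − 0.9051²) = 1/√0.1808 = 2.352; τ_3 = 182.8/2.352 = 77.73 μs.
Leg 4: γ = 1/√(1 − 0.845²) = 1/√0.2860 = 1.870; τ_4 = 10.50/1.870 = 5.615 μs.
Total: 32.87 + 126.6 + 77.73 + 5.615 μs.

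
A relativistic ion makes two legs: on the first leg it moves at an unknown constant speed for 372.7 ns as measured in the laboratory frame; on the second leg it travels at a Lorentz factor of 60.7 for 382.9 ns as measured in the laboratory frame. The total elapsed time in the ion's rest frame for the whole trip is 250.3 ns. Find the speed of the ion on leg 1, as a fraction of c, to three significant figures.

β = 0.756

Leg 1: speed unknown; τ_1 = 372.7/γ_1.
Leg 2: γ = 60.7; τ_2 = 382.9/60.70 = 6.308 ns.
Total proper time: τ_1 + 6.308 = 250.3, so τ_1 = 250.3 − 6.308 = 244.0 ns.
γ_1 = 372.7/244.0 = 1.528; β = √(1 − 1/γ²) = √0.5714.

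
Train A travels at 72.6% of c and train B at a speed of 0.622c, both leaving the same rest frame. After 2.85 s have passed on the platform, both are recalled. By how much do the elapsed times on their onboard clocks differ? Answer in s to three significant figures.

|τ_A − τ_B| = 0.272 s

A: β = 0.726; γ = 1/√(1 − 0.726²) = 1/√0.4729 = 1.454; τ_A = 2.85/1.454 = 1.960 s.
B: γ = 1/√(1 − 0.622²) = 1/√0.6131 = 1.277; τ_B = 2.85/1.277 = 2.232 s.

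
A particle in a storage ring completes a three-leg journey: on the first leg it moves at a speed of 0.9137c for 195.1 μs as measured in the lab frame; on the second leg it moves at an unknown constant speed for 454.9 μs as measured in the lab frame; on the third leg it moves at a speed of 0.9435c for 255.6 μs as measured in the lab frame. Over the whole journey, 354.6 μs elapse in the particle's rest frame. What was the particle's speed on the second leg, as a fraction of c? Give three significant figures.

β = 0.908

Leg 1: γ = 1/√(1 − 0.9137²) = 1/√0.1652 = 2.461; τ_1 = 195.1/2.461 = 79.29 μs.
Leg 2: speed unknown; τ_2 = 454.9/γ_2.
Leg 3: γ = 1/√(1 − 0.9435²) = 1/√0.1098 = 3.018; τ_3 = 255.6/3.018 = 84.70 μs.
Total proper time: 79.29 + τ_2 + 84.70 = 354.6, so τ_2 = 354.6 − 164.0 = 190.6 μs.
γ_2 = 454.9/190.6 = 2.386; β = √(1 − 1/γ²) = √0.8244.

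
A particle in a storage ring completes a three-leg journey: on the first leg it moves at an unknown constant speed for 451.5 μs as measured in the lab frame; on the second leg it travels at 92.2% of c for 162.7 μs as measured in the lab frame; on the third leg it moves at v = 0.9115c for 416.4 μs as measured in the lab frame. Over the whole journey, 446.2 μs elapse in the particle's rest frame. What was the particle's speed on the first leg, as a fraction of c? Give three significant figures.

Leg 1: speed unknown; τ_1 = 451.5/γ_1.
Leg 2: β = 0.922; γ = 1/√(1 − 0.922²) = 1/√0.1499 = 2.583; τ_2 = 162.7/2.583 = 63.00 μs.
Leg 3: γ = 1/√(1 − 0.9115²) = 1/√0.1692 = 2.431; τ_3 = 416.4/2.431 = 171.3 μs.
Total proper time: τ_1 + 63.00 + 171.3 = 446.2, so τ_1 = 446.2 − 234.3 = 211.9 μs.
γ_1 = 451.5/211.9 = 2.130; β = √(1 − 1/γ²) = √0.7797.

β = 0.883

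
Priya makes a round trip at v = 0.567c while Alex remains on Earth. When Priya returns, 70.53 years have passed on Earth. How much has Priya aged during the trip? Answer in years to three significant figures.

τ = 58.1 years

γ = 1/√(1 − 0.567²) = 1/√0.6785 = 1.214
Priya's clock measures proper time along the trip: τ = Δt/γ = 70.53/1.214 years.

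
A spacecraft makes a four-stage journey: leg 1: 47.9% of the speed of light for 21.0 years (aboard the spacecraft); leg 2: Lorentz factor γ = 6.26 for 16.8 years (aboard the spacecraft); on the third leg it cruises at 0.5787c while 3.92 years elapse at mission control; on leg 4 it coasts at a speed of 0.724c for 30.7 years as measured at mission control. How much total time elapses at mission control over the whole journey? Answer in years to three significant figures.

Leg 1: β = 0.479; γ = 1/√(1 − 0.479²) = 1/√0.7706 = 1.139; Δt_1 = 1.139 × 21.0 = 23.92 years.
Leg 2: γ = 6.26; Δt_2 = 6.260 × 16.8 = 105.2 years.
Leg 3: 3.92 years is already measured at mission control.
Leg 4: 30.7 years is already measured at mission control.
Total: 23.92 + 105.2 + 3.920 + 30.70 years.

Δt = 164 years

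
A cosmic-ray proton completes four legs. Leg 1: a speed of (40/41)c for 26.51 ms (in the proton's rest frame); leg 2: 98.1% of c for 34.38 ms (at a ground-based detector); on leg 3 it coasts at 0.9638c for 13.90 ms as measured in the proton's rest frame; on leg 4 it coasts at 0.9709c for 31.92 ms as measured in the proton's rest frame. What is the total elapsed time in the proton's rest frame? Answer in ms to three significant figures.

Leg 1: 26.51 ms is already measured in the proton's rest frame.
Leg 2: β = 0.981; γ = 1/√(1 − 0.981²) = 1/√0.03764 = 5.154; τ_2 = 34.38/5.154 = 6.670 ms.
Leg 3: 13.90 ms is already measured in the proton's rest frame.
Leg 4: 31.92 ms is already measured in the proton's rest frame.
Total: 26.51 + 6.670 + 13.90 + 31.92 ms.

τ = 79.0 ms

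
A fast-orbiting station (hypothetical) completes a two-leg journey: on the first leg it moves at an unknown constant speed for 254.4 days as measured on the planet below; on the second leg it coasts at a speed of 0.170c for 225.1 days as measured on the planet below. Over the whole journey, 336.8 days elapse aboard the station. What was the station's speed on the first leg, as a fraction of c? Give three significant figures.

Leg 1: speed unknown; τ_1 = 254.4/γ_1.
Leg 2: γ = 1/√(1 − 0.170²) = 1/√0.9711 = 1.015; τ_2 = 225.1/1.015 = 221.8 days.
Total proper time: τ_1 + 221.8 = 336.8, so τ_1 = 336.8 − 221.8 = 115.0 days.
γ_1 = 254.4/115.0 = 2.213; β = √(1 − 1/γ²) = √0.7957.

β = 0.892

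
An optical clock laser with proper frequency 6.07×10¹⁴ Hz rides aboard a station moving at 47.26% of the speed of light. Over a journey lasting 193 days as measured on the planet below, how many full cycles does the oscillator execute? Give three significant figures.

β = 0.4726; γ = 1/√(1 − 0.4726²) = 1/√0.7766 = 1.135
The oscillator's own cycle count is N = f × τ where τ is the proper time aboard the station. τ = Δt/γ = 193/1.135 = 170.1 days = 1.470×10⁷ s.
N = 6.07×10¹⁴ × 1.470×10⁷ = 8.920×10²¹.

N = 8.92×10²¹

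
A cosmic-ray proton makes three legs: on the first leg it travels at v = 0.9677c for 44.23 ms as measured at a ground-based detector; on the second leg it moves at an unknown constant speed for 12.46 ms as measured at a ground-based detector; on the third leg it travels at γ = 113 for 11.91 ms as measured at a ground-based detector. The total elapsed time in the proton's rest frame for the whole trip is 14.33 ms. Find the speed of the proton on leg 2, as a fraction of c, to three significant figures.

β = 0.969

Leg 1: γ = 1/√(1 − 0.9677²) = 1/√0.06356 = 3.967; τ_1 = 44.23/3.967 = 11.15 ms.
Leg 2: speed unknown; τ_2 = 12.46/γ_2.
Leg 3: γ = 113; τ_3 = 11.91/113.0 = 0.1054 ms.
Total proper time: 11.15 + τ_2 + 0.1054 = 14.33, so τ_2 = 14.33 − 11.26 = 3.074 ms.
γ_2 = 12.46/3.074 = 4.053; β = √(1 − 1/γ²) = √0.9391.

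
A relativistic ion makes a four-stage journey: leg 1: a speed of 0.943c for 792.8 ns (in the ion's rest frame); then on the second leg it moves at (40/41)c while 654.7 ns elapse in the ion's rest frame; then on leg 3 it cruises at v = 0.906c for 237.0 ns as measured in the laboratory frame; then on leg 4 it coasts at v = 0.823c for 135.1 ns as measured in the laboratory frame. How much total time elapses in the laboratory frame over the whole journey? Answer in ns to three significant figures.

Leg 1: γ = 1/√(1 − 0.943²) = 1/√0.1108 = 3.005; Δt_1 = 3.005 × 792.8 = 2382 ns.
Leg 2: γ = 1/√(1 − (40/41)²) = 41/9 ≈ 4.556; Δt_2 = 4.556 × 654.7 = 2983 ns.
Leg 3: 237.0 ns is already measured in the laboratory frame.
Leg 4: 135.1 ns is already measured in the laboratory frame.
Total: 2382 + 2983 + 237.0 + 135.1 ns.

Δt = 5740 ns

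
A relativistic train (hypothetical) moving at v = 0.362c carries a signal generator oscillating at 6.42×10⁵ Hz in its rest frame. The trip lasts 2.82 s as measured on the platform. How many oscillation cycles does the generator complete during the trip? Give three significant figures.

N = 1.69×10⁶

γ = 1/√(1 − 0.362²) = 1/√0.8690 = 1.073
The oscillator's own cycle count is N = f × τ where τ is the proper time on the train. τ = Δt/γ = 2.82/1.073 = 2.629 s = 2.629×10⁰ s.
N = 6.42×10⁵ × 2.629×10⁰ = 1.688×10⁶.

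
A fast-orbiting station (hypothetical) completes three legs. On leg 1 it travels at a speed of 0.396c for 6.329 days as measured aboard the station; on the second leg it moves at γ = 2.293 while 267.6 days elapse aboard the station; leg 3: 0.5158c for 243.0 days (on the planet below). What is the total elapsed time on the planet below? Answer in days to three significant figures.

Δt = 863 days

Leg 1: γ = 1/√(1 − 0.396²) = 1/√0.8432 = 1.089; Δt_1 = 1.089 × 6.329 = 6.892 days.
Leg 2: γ = 2.293; Δt_2 = 2.293 × 267.6 = 613.6 days.
Leg 3: 243.0 days is already measured on the planet below.
Total: 6.892 + 613.6 + 243.0 days.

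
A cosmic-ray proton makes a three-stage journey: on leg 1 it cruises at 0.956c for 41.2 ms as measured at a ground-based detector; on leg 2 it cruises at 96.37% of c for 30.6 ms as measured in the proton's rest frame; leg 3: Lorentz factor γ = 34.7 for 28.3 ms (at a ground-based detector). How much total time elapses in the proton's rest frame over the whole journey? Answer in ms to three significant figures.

Leg 1: γ = 1/√(1 − 0.956²) = 1/√0.08606 = 3.409; τ_1 = 41.2/3.409 = 12.09 ms.
Leg 2: 30.6 ms is already measured in the proton's rest frame.
Leg 3: γ = 34.7; τ_3 = 28.3/34.70 = 0.8156 ms.
Total: 12.09 + 30.60 + 0.8156 ms.

τ = 43.5 ms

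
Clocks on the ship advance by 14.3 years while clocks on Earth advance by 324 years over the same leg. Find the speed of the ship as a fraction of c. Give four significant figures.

β = 0.9990

The proper time is measured on the ship (both events occur at the ship's location); Δt is measured on Earth. γ = Δt/τ = 324/14.3 = 22.66.
β = √(1 − 1/γ²) = √(1 − 0.001948) = √0.9981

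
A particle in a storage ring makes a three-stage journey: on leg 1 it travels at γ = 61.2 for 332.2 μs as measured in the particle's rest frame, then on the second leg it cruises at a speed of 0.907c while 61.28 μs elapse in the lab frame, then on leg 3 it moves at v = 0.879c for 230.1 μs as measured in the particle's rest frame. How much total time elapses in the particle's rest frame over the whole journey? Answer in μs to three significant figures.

Leg 1: 332.2 μs is already measured in the particle's rest frame.
Leg 2: γ = 1/√(1 − 0.907²) = 1/√0.1774 = 2.375; τ_2 = 61.28/2.375 = 25.81 μs.
Leg 3: 230.1 μs is already measured in the particle's rest frame.
Total: 332.2 + 25.81 + 230.1 μs.

τ = 588 μs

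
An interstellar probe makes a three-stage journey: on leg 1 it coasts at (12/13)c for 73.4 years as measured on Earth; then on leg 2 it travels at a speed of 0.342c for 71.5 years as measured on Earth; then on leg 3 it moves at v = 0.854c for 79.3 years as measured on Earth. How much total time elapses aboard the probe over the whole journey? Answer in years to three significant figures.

Leg 1: γ = 1/√(1 − (12/13)²) = 13/5 = 2.600; τ_1 = 73.4/2.600 = 28.23 years.
Leg 2: γ = 1/√(1 − 0.342²) = 1/√0.8830 = 1.064; τ_2 = 71.5/1.064 = 67.19 years.
Leg 3: γ = 1/√(1 − 0.854²) = 1/√0.2707 = 1.922; τ_3 = 79.3/1.922 = 41.26 years.
Total: 28.23 + 67.19 + 41.26 years.

τ = 137 years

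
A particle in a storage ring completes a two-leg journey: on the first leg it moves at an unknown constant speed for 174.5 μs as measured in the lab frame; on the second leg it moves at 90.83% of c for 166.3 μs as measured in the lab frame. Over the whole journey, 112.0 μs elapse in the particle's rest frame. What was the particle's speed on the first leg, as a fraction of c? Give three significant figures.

β = 0.970

Leg 1: speed unknown; τ_1 = 174.5/γ_1.
Leg 2: β = 0.9083; γ = 1/√(1 − 0.9083²) = 1/√0.1750 = 2.391; τ_2 = 166.3/2.391 = 69.57 μs.
Total proper time: τ_1 + 69.57 = 112.0, so τ_1 = 112.0 − 69.57 = 42.43 μs.
γ_1 = 174.5/42.43 = 4.112; β = √(1 − 1/γ²) = √0.9409.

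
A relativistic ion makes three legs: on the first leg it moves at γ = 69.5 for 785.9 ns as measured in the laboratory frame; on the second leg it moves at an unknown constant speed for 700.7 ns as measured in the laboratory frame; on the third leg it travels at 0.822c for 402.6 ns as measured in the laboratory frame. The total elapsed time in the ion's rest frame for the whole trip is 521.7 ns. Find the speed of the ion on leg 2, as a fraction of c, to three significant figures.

β = 0.916

Leg 1: γ = 69.5; τ_1 = 785.9/69.50 = 11.31 ns.
Leg 2: speed unknown; τ_2 = 700.7/γ_2.
Leg 3: γ = 1/√(1 − 0.822²) = 1/√0.3243 = 1.756; τ_3 = 402.6/1.756 = 229.3 ns.
Total proper time: 11.31 + τ_2 + 229.3 = 521.7, so τ_2 = 521.7 − 240.6 = 281.1 ns.
γ_2 = 700.7/281.1 = 2.493; β = √(1 − 1/γ²) = √0.8390.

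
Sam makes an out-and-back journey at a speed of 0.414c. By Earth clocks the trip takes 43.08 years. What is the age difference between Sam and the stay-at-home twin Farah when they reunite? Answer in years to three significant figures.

Δt − τ = 3.87 years

γ = 1/√(1 − 0.414²) = 1/√0.8286 = 1.099
Sam's elapsed proper time: τ = 43.08/1.099 = 39.21 years.
Age gap = Δt − τ = 43.08 − 39.21 years.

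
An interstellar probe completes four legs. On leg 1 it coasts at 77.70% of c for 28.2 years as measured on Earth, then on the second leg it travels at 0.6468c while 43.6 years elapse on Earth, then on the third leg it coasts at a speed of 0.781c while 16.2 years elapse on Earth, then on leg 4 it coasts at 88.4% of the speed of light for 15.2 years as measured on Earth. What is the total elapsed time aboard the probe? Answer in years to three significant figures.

τ = 68.2 years

Leg 1: β = 0.7770; γ = 1/√(1 − 0.7770²) = 1/√0.3963 = 1.589; τ_1 = 28.2/1.589 = 17.75 years.
Leg 2: γ = 1/√(1 − 0.6468²) = 1/√0.5816 = 1.311; τ_2 = 43.6/1.311 = 33.25 years.
Leg 3: γ = 1/√(1 − 0.781²) = 1/√0.3900 = 1.601; τ_3 = 16.2/1.601 = 10.12 years.
Leg 4: β = 0.884; γ = 1/√(1 − 0.884²) = 1/√0.2185 = 2.139; τ_4 = 15.2/2.139 = 7.106 years.
Total: 17.75 + 33.25 + 10.12 + 7.106 years.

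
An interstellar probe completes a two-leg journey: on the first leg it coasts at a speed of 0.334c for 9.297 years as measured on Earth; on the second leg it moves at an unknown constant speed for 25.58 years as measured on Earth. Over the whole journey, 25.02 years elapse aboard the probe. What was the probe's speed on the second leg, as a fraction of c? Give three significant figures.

Leg 1: γ = 1/√(1 − 0.334²) = 1/√0.8884 = 1.061; τ_1 = 9.297/1.061 = 8.763 years.
Leg 2: speed unknown; τ_2 = 25.58/γ_2.
Total proper time: 8.763 + τ_2 = 25.02, so τ_2 = 25.02 − 8.763 = 16.26 years.
γ_2 = 25.58/16.26 = 1.573; β = √(1 − 1/γ²) = √0.5961.

β = 0.772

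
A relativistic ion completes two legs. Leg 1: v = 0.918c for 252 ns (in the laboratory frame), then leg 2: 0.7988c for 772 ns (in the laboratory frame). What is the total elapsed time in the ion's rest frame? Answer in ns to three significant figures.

τ = 564 ns

Leg 1: γ = 1/√(1 − 0.918²) = 1/√0.1573 = 2.522; τ_1 = 252/2.522 = 99.94 ns.
Leg 2: γ = 1/√(1 − 0.7988²) = 1/√0.3619 = 1.662; τ_2 = 772/1.662 = 464.4 ns.
Total: 99.94 + 464.4 ns.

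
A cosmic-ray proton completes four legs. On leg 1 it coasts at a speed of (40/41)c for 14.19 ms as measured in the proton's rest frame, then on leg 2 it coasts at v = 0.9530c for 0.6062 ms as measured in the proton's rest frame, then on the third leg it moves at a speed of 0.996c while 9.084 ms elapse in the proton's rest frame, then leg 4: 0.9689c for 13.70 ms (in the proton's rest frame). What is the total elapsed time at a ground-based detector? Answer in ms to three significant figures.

Δt = 224 ms

Leg 1: γ = 1/√(1 − (40/41)²) = 41/9 ≈ 4.556; Δt_1 = 4.556 × 14.19 = 64.64 ms.
Leg 2: γ = 1/√(1 − 0.9530²) = 1/√0.09179 = 3.301; Δt_2 = 3.301 × 0.6062 = 2.001 ms.
Leg 3: γ = 1/√(1 − 0.996²) = 1/√0.007984 = 11.19; Δt_3 = 11.19 × 9.084 = 101.7 ms.
Leg 4: γ = 1/√(1 − 0.9689²) = 1/√0.06123 = 4.041; Δt_4 = 4.041 × 13.70 = 55.36 ms.
Total: 64.64 + 2.001 + 101.7 + 55.36 ms.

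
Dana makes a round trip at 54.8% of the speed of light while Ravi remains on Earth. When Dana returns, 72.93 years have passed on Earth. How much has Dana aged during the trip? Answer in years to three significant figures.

τ = 61.0 years

β = 0.548; γ = 1/√(1 − 0.548²) = 1/√0.6997 = 1.195
Dana's clock measures proper time along the trip: τ = Δt/γ = 72.93/1.195 years.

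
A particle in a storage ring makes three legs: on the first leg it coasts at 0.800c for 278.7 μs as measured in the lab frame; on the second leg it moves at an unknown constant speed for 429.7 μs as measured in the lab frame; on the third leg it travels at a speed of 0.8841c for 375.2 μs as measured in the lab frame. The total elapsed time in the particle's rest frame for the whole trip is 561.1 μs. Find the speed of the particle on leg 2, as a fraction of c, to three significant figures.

Leg 1: γ = 1/√(1 − 0.800²) = 5/3 ≈ 1.667; τ_1 = 278.7/1.667 = 167.2 μs.
Leg 2: speed unknown; τ_2 = 429.7/γ_2.
Leg 3: γ = 1/√(1 − 0.8841²) = 1/√0.2184 = 2.140; τ_3 = 375.2/2.140 = 175.3 μs.
Total proper time: 167.2 + τ_2 + 175.3 = 561.1, so τ_2 = 561.1 − 342.6 = 218.5 μs.
γ_2 = 429.7/218.5 = 1.966; β = √(1 − 1/γ²) = √0.7413.

β = 0.861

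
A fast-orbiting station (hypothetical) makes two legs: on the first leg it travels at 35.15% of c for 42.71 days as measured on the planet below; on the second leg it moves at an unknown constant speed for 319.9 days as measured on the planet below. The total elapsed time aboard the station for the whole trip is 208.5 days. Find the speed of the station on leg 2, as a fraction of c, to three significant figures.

β = 0.850

Leg 1: β = 0.3515; γ = 1/√(1 − 0.3515²) = 1/√0.8764 = 1.068; τ_1 = 42.71/1.068 = 39.98 days.
Leg 2: speed unknown; τ_2 = 319.9/γ_2.
Total proper time: 39.98 + τ_2 = 208.5, so τ_2 = 208.5 − 39.98 = 168.5 days.
γ_2 = 319.9/168.5 = 1.898; β = √(1 − 1/γ²) = √0.7225.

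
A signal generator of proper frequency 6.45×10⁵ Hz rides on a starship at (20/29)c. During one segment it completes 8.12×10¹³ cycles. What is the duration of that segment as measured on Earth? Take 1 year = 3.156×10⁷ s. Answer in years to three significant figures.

γ = 1/√(1 − (20/29)²) = 29/21 ≈ 1.381
Proper time for N cycles: τ = N/f = 8.12×10¹³/(6.45×10⁵) = 1.259×10⁸ s = 3.989 years.
Lab-frame duration Δt = γτ = 1.381 × 3.989 = 5.509 years.

Δt = 5.51 years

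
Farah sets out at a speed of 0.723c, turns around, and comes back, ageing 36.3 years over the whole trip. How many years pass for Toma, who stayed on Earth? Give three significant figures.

Δt = 52.5 years

γ = 1/√(1 − 0.723²) = 1/√0.4773 = 1.447
Earth-frame duration is the dilated interval: Δt = γτ = 1.447 × 36.3 years.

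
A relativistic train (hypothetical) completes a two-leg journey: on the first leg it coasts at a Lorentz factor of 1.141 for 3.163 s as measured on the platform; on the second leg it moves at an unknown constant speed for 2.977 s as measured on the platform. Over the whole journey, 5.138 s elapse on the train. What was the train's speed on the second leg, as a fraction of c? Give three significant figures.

Leg 1: γ = 1.141; τ_1 = 3.163/1.141 = 2.772 s.
Leg 2: speed unknown; τ_2 = 2.977/γ_2.
Total proper time: 2.772 + τ_2 = 5.138, so τ_2 = 5.138 − 2.772 = 2.366 s.
γ_2 = 2.977/2.366 = 1.258; β = √(1 − 1/γ²) = √0.3684.

β = 0.607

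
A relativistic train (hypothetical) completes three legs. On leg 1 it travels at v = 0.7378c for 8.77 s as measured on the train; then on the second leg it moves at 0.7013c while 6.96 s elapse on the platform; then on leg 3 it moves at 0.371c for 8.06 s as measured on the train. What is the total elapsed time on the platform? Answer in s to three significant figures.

Δt = 28.6 s

Leg 1: γ = 1/√(1 − 0.7378²) = 1/√0.4557 = 1.481; Δt_1 = 1.481 × 8.77 = 12.99 s.
Leg 2: 6.96 s is already measured on the platform.
Leg 3: γ = 1/√(1 − 0.371²) = 1/√0.8624 = 1.077; Δt_3 = 1.077 × 8.06 = 8.679 s.
Total: 12.99 + 6.960 + 8.679 s.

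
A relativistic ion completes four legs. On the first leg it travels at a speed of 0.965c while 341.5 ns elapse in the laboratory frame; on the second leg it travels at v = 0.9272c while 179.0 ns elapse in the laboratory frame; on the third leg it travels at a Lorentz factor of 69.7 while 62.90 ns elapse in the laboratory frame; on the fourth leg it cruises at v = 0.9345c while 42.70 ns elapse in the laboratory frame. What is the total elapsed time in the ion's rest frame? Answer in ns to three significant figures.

τ = 173 ns

Leg 1: γ = 1/√(1 − 0.965²) = 1/√0.06878 = 3.813; τ_1 = 341.5/3.813 = 89.56 ns.
Leg 2: γ = 1/√(1 − 0.9272²) = 1/√0.1403 = 2.670; τ_2 = 179.0/2.670 = 67.05 ns.
Leg 3: γ = 69.7; τ_3 = 62.90/69.70 = 0.9024 ns.
Leg 4: γ = 1/√(1 − 0.9345²) = 1/√0.1267 = 2.809; τ_4 = 42.70/2.809 = 15.20 ns.
Total: 89.56 + 67.05 + 0.9024 + 15.20 ns.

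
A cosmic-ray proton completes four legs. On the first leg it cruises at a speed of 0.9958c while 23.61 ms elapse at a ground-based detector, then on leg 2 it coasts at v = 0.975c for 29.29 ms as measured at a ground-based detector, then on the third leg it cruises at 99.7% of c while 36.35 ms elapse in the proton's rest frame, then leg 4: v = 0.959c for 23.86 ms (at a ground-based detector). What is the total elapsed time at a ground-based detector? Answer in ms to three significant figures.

Δt = 546 ms

Leg 1: 23.61 ms is already measured at a ground-based detector.
Leg 2: 29.29 ms is already measured at a ground-based detector.
Leg 3: β = 0.997; γ = 1/√(1 − 0.997²) = 1/√0.005991 = 12.92; Δt_3 = 12.92 × 36.35 = 469.6 ms.
Leg 4: 23.86 ms is already measured at a ground-based detector.
Total: 23.61 + 29.29 + 469.6 + 23.86 ms.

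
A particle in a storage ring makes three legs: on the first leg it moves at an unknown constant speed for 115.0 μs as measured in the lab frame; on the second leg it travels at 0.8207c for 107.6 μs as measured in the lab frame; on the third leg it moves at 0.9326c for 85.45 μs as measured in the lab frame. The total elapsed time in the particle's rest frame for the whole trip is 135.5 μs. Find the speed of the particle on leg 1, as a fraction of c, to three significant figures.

Leg 1: speed unknown; τ_1 = 115.0/γ_1.
Leg 2: γ = 1/√(1 − 0.8207²) = 1/√0.3265 = 1.750; τ_2 = 107.6/1.750 = 61.48 μs.
Leg 3: γ = 1/√(1 − 0.9326²) = 1/√0.1303 = 2.771; τ_3 = 85.45/2.771 = 30.84 μs.
Total proper time: τ_1 + 61.48 + 30.84 = 135.5, so τ_1 = 135.5 − 92.32 = 43.18 μs.
γ_1 = 115.0/43.18 = 2.663; β = √(1 − 1/γ²) = √0.8590.

β = 0.927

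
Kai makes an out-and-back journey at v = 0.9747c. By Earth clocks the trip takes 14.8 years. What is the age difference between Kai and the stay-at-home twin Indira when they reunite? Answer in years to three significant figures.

γ = 1/√(1 − 0.9747²) = 1/√0.04996 = 4.474
Kai's elapsed proper time: τ = 14.8/4.474 = 3.308 years.
Age gap = Δt − τ = 14.8 − 3.308 years.

Δt − τ = 11.5 years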